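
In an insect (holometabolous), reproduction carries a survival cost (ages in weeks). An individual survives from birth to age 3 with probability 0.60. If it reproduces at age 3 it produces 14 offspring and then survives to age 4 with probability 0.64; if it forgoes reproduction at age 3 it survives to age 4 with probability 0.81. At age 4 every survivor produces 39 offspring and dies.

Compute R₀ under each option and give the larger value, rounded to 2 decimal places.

breed at age 3: R₀ = 0.60 × (14 + 0.64 × 39) = 0.60 × 38.9600 = 23.3760
delay to age 4: R₀ = 0.60 × (0.81 × 39) = 0.60 × 31.5900 = 18.9540
Higher: breed at age 3 (23.3760).

23.38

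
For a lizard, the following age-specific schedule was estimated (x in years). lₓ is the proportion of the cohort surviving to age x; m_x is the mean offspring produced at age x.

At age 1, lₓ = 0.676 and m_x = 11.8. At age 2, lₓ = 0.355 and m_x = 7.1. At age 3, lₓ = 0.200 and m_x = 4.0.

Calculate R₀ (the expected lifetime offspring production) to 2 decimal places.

R₀ = Σ lₓ m_x:
  age 1: 0.676 × 11.8 = 7.9768
  age 2: 0.355 × 7.1 = 2.5205
  age 3: 0.200 × 4.0 = 0.8000
R₀ = 7.9768 + 2.5205 + 0.8000 = 11.2973

11.30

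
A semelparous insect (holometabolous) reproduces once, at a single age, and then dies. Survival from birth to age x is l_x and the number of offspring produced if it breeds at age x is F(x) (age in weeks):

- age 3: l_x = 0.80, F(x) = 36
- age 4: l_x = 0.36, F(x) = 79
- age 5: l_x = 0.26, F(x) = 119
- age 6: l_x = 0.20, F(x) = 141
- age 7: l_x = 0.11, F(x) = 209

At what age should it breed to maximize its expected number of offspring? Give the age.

Expected offspring if breeding at age x = l_x × F(x):
  age 3: 0.80 × 36 = 28.800
  age 4: 0.36 × 79 = 28.440
  age 5: 0.26 × 119 = 30.940
  age 6: 0.20 × 141 = 28.200
  age 7: 0.11 × 209 = 22.990
Maximum at age 5 (30.940).

5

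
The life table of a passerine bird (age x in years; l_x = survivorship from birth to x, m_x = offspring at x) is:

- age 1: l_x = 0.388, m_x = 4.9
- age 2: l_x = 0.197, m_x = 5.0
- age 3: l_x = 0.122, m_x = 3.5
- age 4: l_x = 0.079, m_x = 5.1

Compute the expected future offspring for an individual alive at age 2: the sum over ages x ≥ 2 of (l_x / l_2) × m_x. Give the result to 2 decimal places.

l_2 = 0.197. Conditional survival from age 2 to x is l_x / l_2.
  x=2: (0.197/0.197) × 5.0 = 5.0000
  x=3: (0.122/0.197) × 3.5 = 2.1675
  x=4: (0.079/0.197) × 5.1 = 2.0452
Sum = 5.0000 + 2.1675 + 2.0452 = 9.2127

9.21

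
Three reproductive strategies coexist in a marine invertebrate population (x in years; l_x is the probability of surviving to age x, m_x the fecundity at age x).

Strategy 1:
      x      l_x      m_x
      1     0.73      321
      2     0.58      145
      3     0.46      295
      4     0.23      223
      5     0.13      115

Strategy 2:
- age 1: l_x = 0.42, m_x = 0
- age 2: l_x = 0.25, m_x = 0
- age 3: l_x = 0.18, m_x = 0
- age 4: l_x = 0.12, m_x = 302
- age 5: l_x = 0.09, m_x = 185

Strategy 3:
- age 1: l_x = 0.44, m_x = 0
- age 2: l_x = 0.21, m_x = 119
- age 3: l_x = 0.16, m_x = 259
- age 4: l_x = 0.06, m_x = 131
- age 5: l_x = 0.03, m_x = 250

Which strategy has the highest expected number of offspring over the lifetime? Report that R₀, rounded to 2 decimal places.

Strategy 1: R₀ = 0.73×321 + 0.58×145 + 0.46×295 + 0.23×223 + 0.13×115 = 520.3700
Strategy 2: R₀ = 0.42×0 + 0.25×0 + 0.18×0 + 0.12×302 + 0.09×185 = 52.8900
Strategy 3: R₀ = 0.44×0 + 0.21×119 + 0.16×259 + 0.06×131 + 0.03×250 = 81.7900
Highest R₀: strategy 1 with 520.3700.

520.37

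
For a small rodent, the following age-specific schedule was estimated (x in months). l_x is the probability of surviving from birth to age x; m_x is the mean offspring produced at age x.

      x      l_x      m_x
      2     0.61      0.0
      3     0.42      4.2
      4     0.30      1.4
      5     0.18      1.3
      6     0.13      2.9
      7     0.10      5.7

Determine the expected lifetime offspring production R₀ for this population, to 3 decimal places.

R₀ = Σ l_x m_x:
  age 2: 0.61 × 0.0 = 0.0000
  age 3: 0.42 × 4.2 = 1.7640
  age 4: 0.30 × 1.4 = 0.4200
  age 5: 0.18 × 1.3 = 0.2340
  age 6: 0.13 × 2.9 = 0.3770
  age 7: 0.10 × 5.7 = 0.5700
R₀ = 0.0000 + 1.7640 + 0.4200 + 0.2340 + 0.3770 + 0.5700 = 3.3650

3.365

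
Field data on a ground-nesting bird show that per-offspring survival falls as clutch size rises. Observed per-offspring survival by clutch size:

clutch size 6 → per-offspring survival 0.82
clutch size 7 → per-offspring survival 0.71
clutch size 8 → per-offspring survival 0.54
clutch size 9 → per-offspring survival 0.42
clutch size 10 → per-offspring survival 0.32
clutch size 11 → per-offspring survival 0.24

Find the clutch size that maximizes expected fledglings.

Expected fledglings = c × s(c):
  c=6: 6 × 0.82 = 4.920
  c=7: 7 × 0.71 = 4.970
  c=8: 8 × 0.54 = 4.320
  c=9: 9 × 0.42 = 3.780
  c=10: 10 × 0.32 = 3.200
  c=11: 11 × 0.24 = 2.640
Maximum at c = 7 (4.970 fledglings).

7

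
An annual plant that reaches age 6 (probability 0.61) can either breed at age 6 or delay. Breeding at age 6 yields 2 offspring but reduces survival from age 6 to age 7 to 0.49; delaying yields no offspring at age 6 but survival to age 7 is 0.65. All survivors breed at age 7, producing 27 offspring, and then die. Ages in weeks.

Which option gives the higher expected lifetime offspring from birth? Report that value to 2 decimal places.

breed at age 6: R₀ = 0.61 × (2 + 0.49 × 27) = 0.61 × 15.2300 = 9.2903
delay to age 7: R₀ = 0.61 × (0.65 × 27) = 0.61 × 17.5500 = 10.7055
Higher: delay to age 7 (10.7055).

10.71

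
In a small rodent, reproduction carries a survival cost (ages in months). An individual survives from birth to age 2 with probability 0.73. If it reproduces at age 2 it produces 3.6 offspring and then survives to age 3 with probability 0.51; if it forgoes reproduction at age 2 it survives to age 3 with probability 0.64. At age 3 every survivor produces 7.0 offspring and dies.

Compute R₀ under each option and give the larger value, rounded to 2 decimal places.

breed at age 2: R₀ = 0.73 × (3.6 + 0.51 × 7.0) = 0.73 × 7.1700 = 5.2341
delay to age 3: R₀ = 0.73 × (0.64 × 7.0) = 0.73 × 4.4800 = 3.2704
Higher: breed at age 2 (5.2341).

5.23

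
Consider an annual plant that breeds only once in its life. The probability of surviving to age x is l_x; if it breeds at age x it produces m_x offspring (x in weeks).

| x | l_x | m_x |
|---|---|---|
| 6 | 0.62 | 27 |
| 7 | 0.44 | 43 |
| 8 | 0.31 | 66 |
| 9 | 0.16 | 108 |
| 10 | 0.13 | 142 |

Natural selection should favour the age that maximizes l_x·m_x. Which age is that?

8

Expected offspring if breeding at age x = l_x × m_x:
  age 6: 0.62 × 27 = 16.740
  age 7: 0.44 × 43 = 18.920
  age 8: 0.31 × 66 = 20.460
  age 9: 0.16 × 108 = 17.280
  age 10: 0.13 × 142 = 18.460
Maximum at age 8 (20.460).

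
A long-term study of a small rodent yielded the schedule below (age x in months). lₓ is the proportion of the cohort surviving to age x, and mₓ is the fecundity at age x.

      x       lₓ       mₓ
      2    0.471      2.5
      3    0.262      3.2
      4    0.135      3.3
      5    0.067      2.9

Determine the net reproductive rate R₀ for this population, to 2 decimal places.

R₀ = Σ lₓ mₓ:
  age 2: 0.471 × 2.5 = 1.1775
  age 3: 0.262 × 3.2 = 0.8384
  age 4: 0.135 × 3.3 = 0.4455
  age 5: 0.067 × 2.9 = 0.1943
R₀ = 1.1775 + 0.8384 + 0.4455 + 0.1943 = 2.6557

2.66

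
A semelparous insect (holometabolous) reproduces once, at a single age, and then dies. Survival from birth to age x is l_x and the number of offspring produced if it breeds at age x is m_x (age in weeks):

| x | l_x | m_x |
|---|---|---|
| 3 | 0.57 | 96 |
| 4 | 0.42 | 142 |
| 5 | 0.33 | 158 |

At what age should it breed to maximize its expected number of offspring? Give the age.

4

Expected offspring if breeding at age x = l_x × m_x:
  age 3: 0.57 × 96 = 54.720
  age 4: 0.42 × 142 = 59.640
  age 5: 0.33 × 158 = 52.140
Maximum at age 4 (59.640).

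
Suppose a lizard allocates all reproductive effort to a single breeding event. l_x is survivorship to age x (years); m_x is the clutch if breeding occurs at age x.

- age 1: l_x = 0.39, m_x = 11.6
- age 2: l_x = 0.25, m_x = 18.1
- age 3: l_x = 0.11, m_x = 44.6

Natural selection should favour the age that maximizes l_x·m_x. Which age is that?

Expected offspring if breeding at age x = l_x × m_x:
  age 1: 0.39 × 11.6 = 4.524
  age 2: 0.25 × 18.1 = 4.525
  age 3: 0.11 × 44.6 = 4.906
Maximum at age 3 (4.906).

3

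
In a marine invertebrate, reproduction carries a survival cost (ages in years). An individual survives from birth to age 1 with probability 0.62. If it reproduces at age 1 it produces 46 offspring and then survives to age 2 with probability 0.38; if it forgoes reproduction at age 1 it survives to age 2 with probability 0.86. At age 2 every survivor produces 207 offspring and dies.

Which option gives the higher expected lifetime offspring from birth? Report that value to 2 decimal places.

breed at age 1: R₀ = 0.62 × (46 + 0.38 × 207) = 0.62 × 124.6600 = 77.2892
delay to age 2: R₀ = 0.62 × (0.86 × 207) = 0.62 × 178.0200 = 110.3724
Higher: delay to age 2 (110.3724).

110.37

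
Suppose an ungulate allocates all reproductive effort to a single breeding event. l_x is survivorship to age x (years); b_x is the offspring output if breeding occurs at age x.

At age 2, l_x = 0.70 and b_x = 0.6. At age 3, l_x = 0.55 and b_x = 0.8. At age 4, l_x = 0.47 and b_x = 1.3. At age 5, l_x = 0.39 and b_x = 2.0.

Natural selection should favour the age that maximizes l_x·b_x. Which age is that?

Expected offspring if breeding at age x = l_x × b_x:
  age 2: 0.70 × 0.6 = 0.420
  age 3: 0.55 × 0.8 = 0.440
  age 4: 0.47 × 1.3 = 0.611
  age 5: 0.39 × 2.0 = 0.780
Maximum at age 5 (0.780).

5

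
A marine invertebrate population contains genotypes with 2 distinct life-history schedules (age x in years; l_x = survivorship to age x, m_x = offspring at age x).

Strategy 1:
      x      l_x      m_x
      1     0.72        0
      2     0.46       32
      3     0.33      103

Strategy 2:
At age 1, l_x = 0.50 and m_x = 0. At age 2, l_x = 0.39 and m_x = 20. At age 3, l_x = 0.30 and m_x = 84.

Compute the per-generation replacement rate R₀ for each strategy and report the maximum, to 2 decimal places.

Strategy 1: R₀ = 0.72×0 + 0.46×32 + 0.33×103 = 48.7100
Strategy 2: R₀ = 0.50×0 + 0.39×20 + 0.30×84 = 33.0000
Highest R₀: strategy 1 with 48.7100.

48.71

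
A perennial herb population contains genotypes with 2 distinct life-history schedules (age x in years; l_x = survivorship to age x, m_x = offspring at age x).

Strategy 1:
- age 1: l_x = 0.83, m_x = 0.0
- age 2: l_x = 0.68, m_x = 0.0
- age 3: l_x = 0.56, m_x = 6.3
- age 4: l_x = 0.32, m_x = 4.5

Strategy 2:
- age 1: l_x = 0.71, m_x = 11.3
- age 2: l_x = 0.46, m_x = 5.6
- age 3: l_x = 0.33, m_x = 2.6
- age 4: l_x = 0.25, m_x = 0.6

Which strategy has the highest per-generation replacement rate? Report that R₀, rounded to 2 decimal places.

Strategy 1: R₀ = 0.83×0.0 + 0.68×0.0 + 0.56×6.3 + 0.32×4.5 = 4.9680
Strategy 2: R₀ = 0.71×11.3 + 0.46×5.6 + 0.33×2.6 + 0.25×0.6 = 11.6070
Highest R₀: strategy 2 with 11.6070.

11.61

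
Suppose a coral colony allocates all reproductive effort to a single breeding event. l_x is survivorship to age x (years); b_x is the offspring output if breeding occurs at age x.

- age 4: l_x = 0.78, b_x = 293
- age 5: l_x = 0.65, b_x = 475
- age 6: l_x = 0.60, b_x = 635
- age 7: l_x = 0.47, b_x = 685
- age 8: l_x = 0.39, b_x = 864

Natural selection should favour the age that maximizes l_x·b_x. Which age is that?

6

Expected offspring if breeding at age x = l_x × b_x:
  age 4: 0.78 × 293 = 228.540
  age 5: 0.65 × 475 = 308.750
  age 6: 0.60 × 635 = 381.000
  age 7: 0.47 × 685 = 321.950
  age 8: 0.39 × 864 = 336.960
Maximum at age 6 (381.000).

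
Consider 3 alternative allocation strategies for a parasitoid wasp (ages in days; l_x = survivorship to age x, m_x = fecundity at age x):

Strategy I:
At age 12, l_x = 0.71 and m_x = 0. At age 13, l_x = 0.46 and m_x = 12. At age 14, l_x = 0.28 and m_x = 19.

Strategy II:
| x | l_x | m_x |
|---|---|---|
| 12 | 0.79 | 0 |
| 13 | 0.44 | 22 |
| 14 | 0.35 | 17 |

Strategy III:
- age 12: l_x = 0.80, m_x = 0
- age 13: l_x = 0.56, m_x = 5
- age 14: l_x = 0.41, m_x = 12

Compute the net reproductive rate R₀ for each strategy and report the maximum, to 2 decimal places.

15.63

Strategy I: R₀ = 0.71×0 + 0.46×12 + 0.28×19 = 10.8400
Strategy II: R₀ = 0.79×0 + 0.44×22 + 0.35×17 = 15.6300
Strategy III: R₀ = 0.80×0 + 0.56×5 + 0.41×12 = 7.7200
Highest R₀: strategy II with 15.6300.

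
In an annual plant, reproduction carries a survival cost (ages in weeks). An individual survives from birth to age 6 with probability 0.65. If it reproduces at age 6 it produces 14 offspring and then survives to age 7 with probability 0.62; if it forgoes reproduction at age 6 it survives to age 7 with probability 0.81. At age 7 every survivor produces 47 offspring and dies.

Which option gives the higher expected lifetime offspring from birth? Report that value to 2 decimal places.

breed at age 6: R₀ = 0.65 × (14 + 0.62 × 47) = 0.65 × 43.1400 = 28.0410
delay to age 7: R₀ = 0.65 × (0.81 × 47) = 0.65 × 38.0700 = 24.7455
Higher: breed at age 6 (28.0410).

28.04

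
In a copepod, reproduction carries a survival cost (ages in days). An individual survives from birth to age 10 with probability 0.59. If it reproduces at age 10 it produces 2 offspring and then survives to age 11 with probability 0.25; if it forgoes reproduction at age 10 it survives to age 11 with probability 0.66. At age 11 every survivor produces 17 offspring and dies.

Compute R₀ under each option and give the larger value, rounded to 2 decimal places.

6.62

breed at age 10: R₀ = 0.59 × (2 + 0.25 × 17) = 0.59 × 6.2500 = 3.6875
delay to age 11: R₀ = 0.59 × (0.66 × 17) = 0.59 × 11.2200 = 6.6198
Higher: delay to age 11 (6.6198).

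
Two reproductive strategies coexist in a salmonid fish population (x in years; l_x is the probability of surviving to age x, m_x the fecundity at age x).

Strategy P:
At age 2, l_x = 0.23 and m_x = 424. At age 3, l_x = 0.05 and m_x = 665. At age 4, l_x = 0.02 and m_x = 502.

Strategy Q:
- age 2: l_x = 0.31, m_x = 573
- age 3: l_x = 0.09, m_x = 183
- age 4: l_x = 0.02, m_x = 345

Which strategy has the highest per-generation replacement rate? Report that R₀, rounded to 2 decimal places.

Strategy P: R₀ = 0.23×424 + 0.05×665 + 0.02×502 = 140.8100
Strategy Q: R₀ = 0.31×573 + 0.09×183 + 0.02×345 = 201.0000
Highest R₀: strategy Q with 201.0000.

201.00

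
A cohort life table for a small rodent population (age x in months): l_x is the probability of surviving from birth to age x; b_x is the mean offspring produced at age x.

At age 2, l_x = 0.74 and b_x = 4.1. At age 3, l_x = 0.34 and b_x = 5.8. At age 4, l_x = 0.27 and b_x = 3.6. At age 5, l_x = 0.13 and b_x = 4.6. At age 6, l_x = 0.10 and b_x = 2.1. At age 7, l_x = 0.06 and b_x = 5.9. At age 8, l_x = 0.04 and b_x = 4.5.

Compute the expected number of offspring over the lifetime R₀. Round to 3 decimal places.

7.320

R₀ = Σ l_x b_x:
  age 2: 0.74 × 4.1 = 3.0340
  age 3: 0.34 × 5.8 = 1.9720
  age 4: 0.27 × 3.6 = 0.9720
  age 5: 0.13 × 4.6 = 0.5980
  age 6: 0.10 × 2.1 = 0.2100
  age 7: 0.06 × 5.9 = 0.3540
  age 8: 0.04 × 4.5 = 0.1800
R₀ = 3.0340 + 1.9720 + 0.9720 + 0.5980 + 0.2100 + 0.3540 + 0.1800 = 7.3200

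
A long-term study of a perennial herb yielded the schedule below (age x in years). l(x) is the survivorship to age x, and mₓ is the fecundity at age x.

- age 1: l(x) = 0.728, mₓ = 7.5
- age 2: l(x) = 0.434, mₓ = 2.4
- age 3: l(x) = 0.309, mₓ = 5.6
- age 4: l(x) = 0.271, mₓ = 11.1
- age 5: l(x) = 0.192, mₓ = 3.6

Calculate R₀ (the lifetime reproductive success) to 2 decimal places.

11.93

R₀ = Σ l(x) mₓ:
  age 1: 0.728 × 7.5 = 5.4600
  age 2: 0.434 × 2.4 = 1.0416
  age 3: 0.309 × 5.6 = 1.7304
  age 4: 0.271 × 11.1 = 3.0081
  age 5: 0.192 × 3.6 = 0.6912
R₀ = 5.4600 + 1.0416 + 1.7304 + 3.0081 + 0.6912 = 11.9313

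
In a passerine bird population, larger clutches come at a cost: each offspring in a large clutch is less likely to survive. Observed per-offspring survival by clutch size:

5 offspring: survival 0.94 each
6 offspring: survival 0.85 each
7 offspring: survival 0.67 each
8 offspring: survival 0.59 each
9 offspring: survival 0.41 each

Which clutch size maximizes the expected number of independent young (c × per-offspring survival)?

6

Expected independent young = c × s(c):
  c=5: 5 × 0.94 = 4.700
  c=6: 6 × 0.85 = 5.100
  c=7: 7 × 0.67 = 4.690
  c=8: 8 × 0.59 = 4.720
  c=9: 9 × 0.41 = 3.690
Maximum at c = 6 (5.100 independent young).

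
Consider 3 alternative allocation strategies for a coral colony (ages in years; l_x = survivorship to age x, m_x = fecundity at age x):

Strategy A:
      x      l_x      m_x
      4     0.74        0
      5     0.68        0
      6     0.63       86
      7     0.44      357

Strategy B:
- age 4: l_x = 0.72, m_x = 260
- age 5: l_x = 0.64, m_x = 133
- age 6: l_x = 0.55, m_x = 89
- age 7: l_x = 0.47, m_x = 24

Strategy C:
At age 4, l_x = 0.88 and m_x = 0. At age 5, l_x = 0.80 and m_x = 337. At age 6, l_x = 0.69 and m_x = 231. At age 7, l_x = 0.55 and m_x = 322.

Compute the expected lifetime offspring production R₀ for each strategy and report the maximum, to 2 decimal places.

Strategy A: R₀ = 0.74×0 + 0.68×0 + 0.63×86 + 0.44×357 = 211.2600
Strategy B: R₀ = 0.72×260 + 0.64×133 + 0.55×89 + 0.47×24 = 332.5500
Strategy C: R₀ = 0.88×0 + 0.80×337 + 0.69×231 + 0.55×322 = 606.0900
Highest R₀: strategy C with 606.0900.

606.09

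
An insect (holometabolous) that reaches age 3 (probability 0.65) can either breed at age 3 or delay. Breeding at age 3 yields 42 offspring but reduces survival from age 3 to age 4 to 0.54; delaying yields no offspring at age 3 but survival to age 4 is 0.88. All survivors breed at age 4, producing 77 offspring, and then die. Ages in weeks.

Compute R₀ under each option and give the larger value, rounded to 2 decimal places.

breed at age 3: R₀ = 0.65 × (42 + 0.54 × 77) = 0.65 × 83.5800 = 54.3270
delay to age 4: R₀ = 0.65 × (0.88 × 77) = 0.65 × 67.7600 = 44.0440
Higher: breed at age 3 (54.3270).

54.33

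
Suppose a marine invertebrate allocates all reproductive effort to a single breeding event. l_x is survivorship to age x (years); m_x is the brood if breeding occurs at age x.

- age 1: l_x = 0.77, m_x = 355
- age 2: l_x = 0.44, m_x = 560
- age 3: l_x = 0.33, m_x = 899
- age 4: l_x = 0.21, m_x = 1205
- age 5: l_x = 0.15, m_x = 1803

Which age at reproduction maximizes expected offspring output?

Expected offspring if breeding at age x = l_x × m_x:
  age 1: 0.77 × 355 = 273.350
  age 2: 0.44 × 560 = 246.400
  age 3: 0.33 × 899 = 296.670
  age 4: 0.21 × 1205 = 253.050
  age 5: 0.15 × 1803 = 270.450
Maximum at age 3 (296.670).

3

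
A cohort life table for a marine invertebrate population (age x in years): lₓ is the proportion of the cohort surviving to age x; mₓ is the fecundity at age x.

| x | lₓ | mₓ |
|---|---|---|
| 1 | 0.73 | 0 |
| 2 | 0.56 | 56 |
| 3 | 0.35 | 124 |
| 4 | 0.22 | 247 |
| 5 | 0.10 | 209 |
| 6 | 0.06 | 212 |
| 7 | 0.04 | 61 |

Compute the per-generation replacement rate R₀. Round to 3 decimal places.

165.160

R₀ = Σ lₓ mₓ:
  age 1: 0.73 × 0 = 0.0000
  age 2: 0.56 × 56 = 31.3600
  age 3: 0.35 × 124 = 43.4000
  age 4: 0.22 × 247 = 54.3400
  age 5: 0.10 × 209 = 20.9000
  age 6: 0.06 × 212 = 12.7200
  age 7: 0.04 × 61 = 2.4400
R₀ = 0.0000 + 31.3600 + 43.4000 + 54.3400 + 20.9000 + 12.7200 + 2.4400 = 165.1600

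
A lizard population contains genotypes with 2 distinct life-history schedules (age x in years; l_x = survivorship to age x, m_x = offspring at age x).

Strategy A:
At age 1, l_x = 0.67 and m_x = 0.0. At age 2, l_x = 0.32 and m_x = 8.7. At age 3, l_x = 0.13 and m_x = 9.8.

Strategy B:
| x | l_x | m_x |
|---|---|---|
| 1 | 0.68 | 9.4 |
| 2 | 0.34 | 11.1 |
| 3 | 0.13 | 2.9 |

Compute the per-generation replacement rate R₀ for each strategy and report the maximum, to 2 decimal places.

10.54

Strategy A: R₀ = 0.67×0.0 + 0.32×8.7 + 0.13×9.8 = 4.0580
Strategy B: R₀ = 0.68×9.4 + 0.34×11.1 + 0.13×2.9 = 10.5430
Highest R₀: strategy B with 10.5430.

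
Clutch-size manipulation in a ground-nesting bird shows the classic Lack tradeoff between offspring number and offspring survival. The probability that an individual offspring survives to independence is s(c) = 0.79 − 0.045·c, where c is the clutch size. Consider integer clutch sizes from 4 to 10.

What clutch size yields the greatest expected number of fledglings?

9

Expected fledglings = c × s(c):
  c=4: 4 × 0.610 = 2.440
  c=5: 5 × 0.565 = 2.825
  c=6: 6 × 0.520 = 3.120
  c=7: 7 × 0.475 = 3.325
  c=8: 8 × 0.430 = 3.440
  c=9: 9 × 0.385 = 3.465
  c=10: 10 × 0.340 = 3.400
Maximum at c = 9 (3.465 fledglings).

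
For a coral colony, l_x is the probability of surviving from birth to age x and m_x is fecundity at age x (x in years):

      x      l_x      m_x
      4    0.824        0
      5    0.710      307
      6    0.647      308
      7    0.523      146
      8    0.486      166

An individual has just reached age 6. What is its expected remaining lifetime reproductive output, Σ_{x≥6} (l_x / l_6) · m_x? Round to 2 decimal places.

l_6 = 0.647. Conditional survival from age 6 to x is l_x / l_6.
  x=6: (0.647/0.647) × 308 = 308.0000
  x=7: (0.523/0.647) × 146 = 118.0185
  x=8: (0.486/0.647) × 166 = 124.6924
Sum = 308.0000 + 118.0185 + 124.6924 = 550.7110

550.71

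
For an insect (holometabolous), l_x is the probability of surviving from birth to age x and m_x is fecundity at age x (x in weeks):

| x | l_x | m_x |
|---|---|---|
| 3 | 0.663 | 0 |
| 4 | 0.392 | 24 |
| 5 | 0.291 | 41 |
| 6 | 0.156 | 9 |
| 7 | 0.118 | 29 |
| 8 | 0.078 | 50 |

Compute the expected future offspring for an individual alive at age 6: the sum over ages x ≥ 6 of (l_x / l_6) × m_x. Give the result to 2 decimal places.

l_6 = 0.156. Conditional survival from age 6 to x is l_x / l_6.
  x=6: (0.156/0.156) × 9 = 9.0000
  x=7: (0.118/0.156) × 29 = 21.9359
  x=8: (0.078/0.156) × 50 = 25.0000
Sum = 9.0000 + 21.9359 + 25.0000 = 55.9359

55.94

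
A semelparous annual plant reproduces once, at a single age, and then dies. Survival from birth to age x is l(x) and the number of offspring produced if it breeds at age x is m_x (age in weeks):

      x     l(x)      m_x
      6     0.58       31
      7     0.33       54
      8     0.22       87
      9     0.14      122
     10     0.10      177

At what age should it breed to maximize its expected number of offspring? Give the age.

8

Expected offspring if breeding at age x = l(x) × m_x:
  age 6: 0.58 × 31 = 17.980
  age 7: 0.33 × 54 = 17.820
  age 8: 0.22 × 87 = 19.140
  age 9: 0.14 × 122 = 17.080
  age 10: 0.10 × 177 = 17.700
Maximum at age 8 (19.140).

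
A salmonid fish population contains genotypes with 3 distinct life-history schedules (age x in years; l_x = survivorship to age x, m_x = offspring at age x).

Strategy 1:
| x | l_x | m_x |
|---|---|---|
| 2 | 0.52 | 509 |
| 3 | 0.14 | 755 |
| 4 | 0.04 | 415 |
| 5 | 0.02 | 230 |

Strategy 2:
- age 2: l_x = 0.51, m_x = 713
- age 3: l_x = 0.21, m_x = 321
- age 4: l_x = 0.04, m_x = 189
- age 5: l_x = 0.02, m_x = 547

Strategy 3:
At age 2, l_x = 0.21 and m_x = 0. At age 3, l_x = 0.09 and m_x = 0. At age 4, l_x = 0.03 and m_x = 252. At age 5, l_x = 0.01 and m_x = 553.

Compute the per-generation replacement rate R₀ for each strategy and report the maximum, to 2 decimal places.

Strategy 1: R₀ = 0.52×509 + 0.14×755 + 0.04×415 + 0.02×230 = 391.5800
Strategy 2: R₀ = 0.51×713 + 0.21×321 + 0.04×189 + 0.02×547 = 449.5400
Strategy 3: R₀ = 0.21×0 + 0.09×0 + 0.03×252 + 0.01×553 = 13.0900
Highest R₀: strategy 2 with 449.5400.

449.54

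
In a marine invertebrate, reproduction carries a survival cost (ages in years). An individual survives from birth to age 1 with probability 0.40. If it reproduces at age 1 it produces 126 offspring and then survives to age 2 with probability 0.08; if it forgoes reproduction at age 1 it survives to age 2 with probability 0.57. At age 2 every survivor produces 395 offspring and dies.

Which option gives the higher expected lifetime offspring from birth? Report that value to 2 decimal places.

90.06

breed at age 1: R₀ = 0.40 × (126 + 0.08 × 395) = 0.40 × 157.6000 = 63.0400
delay to age 2: R₀ = 0.40 × (0.57 × 395) = 0.40 × 225.1500 = 90.0600
Higher: delay to age 2 (90.0600).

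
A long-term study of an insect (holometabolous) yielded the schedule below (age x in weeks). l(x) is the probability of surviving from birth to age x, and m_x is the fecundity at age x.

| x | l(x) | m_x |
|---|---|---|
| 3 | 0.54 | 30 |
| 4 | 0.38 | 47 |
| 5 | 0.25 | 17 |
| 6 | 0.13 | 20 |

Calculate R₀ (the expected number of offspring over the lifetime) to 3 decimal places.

40.910

R₀ = Σ l(x) m_x:
  age 3: 0.54 × 30 = 16.2000
  age 4: 0.38 × 47 = 17.8600
  age 5: 0.25 × 17 = 4.2500
  age 6: 0.13 × 20 = 2.6000
R₀ = 16.2000 + 17.8600 + 4.2500 + 2.6000 = 40.9100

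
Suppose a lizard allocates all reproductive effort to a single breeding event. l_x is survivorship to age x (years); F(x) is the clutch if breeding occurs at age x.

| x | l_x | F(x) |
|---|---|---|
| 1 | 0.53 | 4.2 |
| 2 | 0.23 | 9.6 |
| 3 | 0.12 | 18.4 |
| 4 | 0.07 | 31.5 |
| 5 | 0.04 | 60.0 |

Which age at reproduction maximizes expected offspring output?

Expected offspring if breeding at age x = l_x × F(x):
  age 1: 0.53 × 4.2 = 2.226
  age 2: 0.23 × 9.6 = 2.208
  age 3: 0.12 × 18.4 = 2.208
  age 4: 0.07 × 31.5 = 2.205
  age 5: 0.04 × 60.0 = 2.400
Maximum at age 5 (2.400).

5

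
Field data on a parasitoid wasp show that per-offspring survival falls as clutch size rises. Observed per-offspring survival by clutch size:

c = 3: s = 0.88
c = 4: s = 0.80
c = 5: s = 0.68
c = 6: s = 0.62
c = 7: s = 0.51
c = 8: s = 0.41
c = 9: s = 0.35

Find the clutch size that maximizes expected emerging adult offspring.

6

Expected emerging adult offspring = c × s(c):
  c=3: 3 × 0.88 = 2.640
  c=4: 4 × 0.80 = 3.200
  c=5: 5 × 0.68 = 3.400
  c=6: 6 × 0.62 = 3.720
  c=7: 7 × 0.51 = 3.570
  c=8: 8 × 0.41 = 3.280
  c=9: 9 × 0.35 = 3.150
Maximum at c = 6 (3.720 emerging adult offspring).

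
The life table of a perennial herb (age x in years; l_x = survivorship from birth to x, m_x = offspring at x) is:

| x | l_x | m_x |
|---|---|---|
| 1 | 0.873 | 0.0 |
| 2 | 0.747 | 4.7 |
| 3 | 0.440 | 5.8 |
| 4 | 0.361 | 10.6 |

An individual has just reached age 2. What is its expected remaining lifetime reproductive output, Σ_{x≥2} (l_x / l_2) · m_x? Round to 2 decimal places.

l_2 = 0.747. Conditional survival from age 2 to x is l_x / l_2.
  x=2: (0.747/0.747) × 4.7 = 4.7000
  x=3: (0.440/0.747) × 5.8 = 3.4163
  x=4: (0.361/0.747) × 10.6 = 5.1226
Sum = 4.7000 + 3.4163 + 5.1226 = 13.2390

13.24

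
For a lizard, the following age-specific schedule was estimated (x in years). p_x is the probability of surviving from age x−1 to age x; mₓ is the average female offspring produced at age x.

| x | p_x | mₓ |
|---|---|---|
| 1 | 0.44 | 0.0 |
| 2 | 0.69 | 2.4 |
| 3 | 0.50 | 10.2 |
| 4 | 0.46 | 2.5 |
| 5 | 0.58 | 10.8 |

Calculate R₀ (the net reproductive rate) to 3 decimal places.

Survivorship from birth: l_x = p_1·p_2·…·p_x.
  l_1 = 0.44000
  l_2 = 0.30360
  l_3 = 0.15180
  l_4 = 0.06983
  l_5 = 0.04050
R₀ = Σ l_x mₓ:
  age 1: 0.44000 × 0.0 = 0.0000
  age 2: 0.30360 × 2.4 = 0.7286
  age 3: 0.15180 × 10.2 = 1.5484
  age 4: 0.06983 × 2.5 = 0.1746
  age 5: 0.04050 × 10.8 = 0.4374
R₀ = 0.0000 + 0.7286 + 1.5484 + 0.1746 + 0.4374 = 2.8890

2.889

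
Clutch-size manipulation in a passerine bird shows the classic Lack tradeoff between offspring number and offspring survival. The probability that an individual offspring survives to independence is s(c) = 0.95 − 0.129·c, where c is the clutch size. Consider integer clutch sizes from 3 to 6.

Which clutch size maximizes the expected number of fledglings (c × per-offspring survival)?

4

Expected fledglings = c × s(c):
  c=3: 3 × 0.563 = 1.689
  c=4: 4 × 0.434 = 1.736
  c=5: 5 × 0.305 = 1.525
  c=6: 6 × 0.176 = 1.056
Maximum at c = 4 (1.736 fledglings).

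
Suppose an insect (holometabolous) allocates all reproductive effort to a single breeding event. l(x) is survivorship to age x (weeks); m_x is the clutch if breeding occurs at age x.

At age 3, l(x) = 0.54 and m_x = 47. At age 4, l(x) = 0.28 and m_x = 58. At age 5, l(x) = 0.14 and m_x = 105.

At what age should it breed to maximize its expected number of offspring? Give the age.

Expected offspring if breeding at age x = l(x) × m_x:
  age 3: 0.54 × 47 = 25.380
  age 4: 0.28 × 58 = 16.240
  age 5: 0.14 × 105 = 14.700
Maximum at age 3 (25.380).

3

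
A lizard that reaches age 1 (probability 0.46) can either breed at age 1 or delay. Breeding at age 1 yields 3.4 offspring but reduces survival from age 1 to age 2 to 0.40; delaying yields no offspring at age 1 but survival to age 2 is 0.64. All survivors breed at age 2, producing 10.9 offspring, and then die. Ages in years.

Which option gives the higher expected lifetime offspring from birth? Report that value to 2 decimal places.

3.57

breed at age 1: R₀ = 0.46 × (3.4 + 0.40 × 10.9) = 0.46 × 7.7600 = 3.5696
delay to age 2: R₀ = 0.46 × (0.64 × 10.9) = 0.46 × 6.9760 = 3.2090
Higher: breed at age 1 (3.5696).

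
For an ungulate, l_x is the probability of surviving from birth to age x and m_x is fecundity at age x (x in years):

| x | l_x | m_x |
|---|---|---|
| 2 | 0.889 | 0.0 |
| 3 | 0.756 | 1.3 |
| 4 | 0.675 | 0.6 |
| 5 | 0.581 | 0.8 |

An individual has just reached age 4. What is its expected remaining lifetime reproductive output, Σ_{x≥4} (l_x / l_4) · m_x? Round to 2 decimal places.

l_4 = 0.675. Conditional survival from age 4 to x is l_x / l_4.
  x=4: (0.675/0.675) × 0.6 = 0.6000
  x=5: (0.581/0.675) × 0.8 = 0.6886
Sum = 0.6000 + 0.6886 = 1.2886

1.29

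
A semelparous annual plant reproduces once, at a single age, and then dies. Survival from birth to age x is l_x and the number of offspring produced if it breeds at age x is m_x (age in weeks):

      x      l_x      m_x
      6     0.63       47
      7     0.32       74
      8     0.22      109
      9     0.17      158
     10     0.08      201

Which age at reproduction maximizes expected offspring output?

Expected offspring if breeding at age x = l_x × m_x:
  age 6: 0.63 × 47 = 29.610
  age 7: 0.32 × 74 = 23.680
  age 8: 0.22 × 109 = 23.980
  age 9: 0.17 × 158 = 26.860
  age 10: 0.08 × 201 = 16.080
Maximum at age 6 (29.610).

6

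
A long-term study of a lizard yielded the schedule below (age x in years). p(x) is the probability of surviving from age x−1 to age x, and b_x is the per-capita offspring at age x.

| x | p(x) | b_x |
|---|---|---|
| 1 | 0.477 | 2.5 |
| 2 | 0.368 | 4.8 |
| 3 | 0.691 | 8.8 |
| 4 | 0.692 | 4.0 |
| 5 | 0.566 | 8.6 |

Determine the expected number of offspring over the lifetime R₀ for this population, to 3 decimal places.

Survivorship from birth: l_x = p_1·p_2·…·p_x.
  l_1 = 0.47700
  l_2 = 0.17554
  l_3 = 0.12130
  l_4 = 0.08394
  l_5 = 0.04751
R₀ = Σ l_x b_x:
  age 1: 0.47700 × 2.5 = 1.1925
  age 2: 0.17554 × 4.8 = 0.8426
  age 3: 0.12130 × 8.8 = 1.0674
  age 4: 0.08394 × 4.0 = 0.3358
  age 5: 0.04751 × 8.6 = 0.4086
R₀ = 1.1925 + 0.8426 + 1.0674 + 0.3358 + 0.4086 = 3.8469

3.847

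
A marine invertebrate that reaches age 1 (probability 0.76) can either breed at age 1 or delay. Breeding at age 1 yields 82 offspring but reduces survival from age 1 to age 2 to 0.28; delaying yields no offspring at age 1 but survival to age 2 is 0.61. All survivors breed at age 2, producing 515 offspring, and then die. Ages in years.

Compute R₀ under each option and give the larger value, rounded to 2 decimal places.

238.75

breed at age 1: R₀ = 0.76 × (82 + 0.28 × 515) = 0.76 × 226.2000 = 171.9120
delay to age 2: R₀ = 0.76 × (0.61 × 515) = 0.76 × 314.1500 = 238.7540
Higher: delay to age 2 (238.7540).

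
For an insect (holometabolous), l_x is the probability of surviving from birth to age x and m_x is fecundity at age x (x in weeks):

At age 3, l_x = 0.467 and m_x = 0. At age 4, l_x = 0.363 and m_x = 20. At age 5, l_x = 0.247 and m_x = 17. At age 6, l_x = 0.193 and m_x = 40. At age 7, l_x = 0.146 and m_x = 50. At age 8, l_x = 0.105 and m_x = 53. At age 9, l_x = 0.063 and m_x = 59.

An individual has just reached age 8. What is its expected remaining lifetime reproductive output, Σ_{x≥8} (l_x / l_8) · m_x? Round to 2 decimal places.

l_8 = 0.105. Conditional survival from age 8 to x is l_x / l_8.
  x=8: (0.105/0.105) × 53 = 53.0000
  x=9: (0.063/0.105) × 59 = 35.4000
Sum = 53.0000 + 35.4000 = 88.4000

88.40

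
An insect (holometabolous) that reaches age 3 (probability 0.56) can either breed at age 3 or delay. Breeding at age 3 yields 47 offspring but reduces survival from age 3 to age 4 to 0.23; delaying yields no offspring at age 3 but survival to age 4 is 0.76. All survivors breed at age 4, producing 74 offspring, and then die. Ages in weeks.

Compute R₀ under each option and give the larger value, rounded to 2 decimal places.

35.85

breed at age 3: R₀ = 0.56 × (47 + 0.23 × 74) = 0.56 × 64.0200 = 35.8512
delay to age 4: R₀ = 0.56 × (0.76 × 74) = 0.56 × 56.2400 = 31.4944
Higher: breed at age 3 (35.8512).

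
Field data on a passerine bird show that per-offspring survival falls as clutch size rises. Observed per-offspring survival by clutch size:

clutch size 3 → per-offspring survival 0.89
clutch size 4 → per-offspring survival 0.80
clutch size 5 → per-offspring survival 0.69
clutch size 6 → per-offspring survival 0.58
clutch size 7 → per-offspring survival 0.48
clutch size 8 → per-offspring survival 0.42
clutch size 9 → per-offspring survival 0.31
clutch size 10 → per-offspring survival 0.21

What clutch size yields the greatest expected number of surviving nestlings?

Expected surviving nestlings = c × s(c):
  c=3: 3 × 0.89 = 2.670
  c=4: 4 × 0.80 = 3.200
  c=5: 5 × 0.69 = 3.450
  c=6: 6 × 0.58 = 3.480
  c=7: 7 × 0.48 = 3.360
  c=8: 8 × 0.42 = 3.360
  c=9: 9 × 0.31 = 2.790
  c=10: 10 × 0.21 = 2.100
Maximum at c = 6 (3.480 surviving nestlings).

6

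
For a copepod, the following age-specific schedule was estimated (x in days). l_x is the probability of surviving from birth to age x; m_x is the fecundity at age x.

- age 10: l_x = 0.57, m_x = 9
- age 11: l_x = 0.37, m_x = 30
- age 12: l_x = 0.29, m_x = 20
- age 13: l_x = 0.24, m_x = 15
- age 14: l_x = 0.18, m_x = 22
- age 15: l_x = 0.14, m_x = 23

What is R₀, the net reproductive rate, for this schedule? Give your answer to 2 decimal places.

32.81

R₀ = Σ l_x m_x:
  age 10: 0.57 × 9 = 5.1300
  age 11: 0.37 × 30 = 11.1000
  age 12: 0.29 × 20 = 5.8000
  age 13: 0.24 × 15 = 3.6000
  age 14: 0.18 × 22 = 3.9600
  age 15: 0.14 × 23 = 3.2200
R₀ = 5.1300 + 11.1000 + 5.8000 + 3.6000 + 3.9600 + 3.2200 = 32.8100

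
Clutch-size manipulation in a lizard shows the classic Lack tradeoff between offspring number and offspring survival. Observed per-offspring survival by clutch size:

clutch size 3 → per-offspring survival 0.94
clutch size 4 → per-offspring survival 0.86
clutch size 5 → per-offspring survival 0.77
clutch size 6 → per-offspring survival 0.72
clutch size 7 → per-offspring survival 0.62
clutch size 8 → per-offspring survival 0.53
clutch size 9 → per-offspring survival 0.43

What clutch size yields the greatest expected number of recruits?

7

Expected recruits = c × s(c):
  c=3: 3 × 0.94 = 2.820
  c=4: 4 × 0.86 = 3.440
  c=5: 5 × 0.77 = 3.850
  c=6: 6 × 0.72 = 4.320
  c=7: 7 × 0.62 = 4.340
  c=8: 8 × 0.53 = 4.240
  c=9: 9 × 0.43 = 3.870
Maximum at c = 7 (4.340 recruits).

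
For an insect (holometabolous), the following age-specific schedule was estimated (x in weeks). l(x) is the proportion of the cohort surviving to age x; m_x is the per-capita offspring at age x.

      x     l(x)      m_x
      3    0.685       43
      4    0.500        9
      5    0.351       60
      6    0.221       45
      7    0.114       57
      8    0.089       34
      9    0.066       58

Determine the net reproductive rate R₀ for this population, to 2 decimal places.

R₀ = Σ l(x) m_x:
  age 3: 0.685 × 43 = 29.4550
  age 4: 0.500 × 9 = 4.5000
  age 5: 0.351 × 60 = 21.0600
  age 6: 0.221 × 45 = 9.9450
  age 7: 0.114 × 57 = 6.4980
  age 8: 0.089 × 34 = 3.0260
  age 9: 0.066 × 58 = 3.8280
R₀ = 29.4550 + 4.5000 + 21.0600 + 9.9450 + 6.4980 + 3.0260 + 3.8280 = 78.3120

78.31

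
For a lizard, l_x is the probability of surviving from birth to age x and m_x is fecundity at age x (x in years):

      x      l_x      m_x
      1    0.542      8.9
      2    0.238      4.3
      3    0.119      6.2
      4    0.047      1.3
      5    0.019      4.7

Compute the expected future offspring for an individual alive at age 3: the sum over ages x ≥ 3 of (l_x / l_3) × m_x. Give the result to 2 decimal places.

7.46

l_3 = 0.119. Conditional survival from age 3 to x is l_x / l_3.
  x=3: (0.119/0.119) × 6.2 = 6.2000
  x=4: (0.047/0.119) × 1.3 = 0.5134
  x=5: (0.019/0.119) × 4.7 = 0.7504
Sum = 6.2000 + 0.5134 + 0.7504 = 7.4639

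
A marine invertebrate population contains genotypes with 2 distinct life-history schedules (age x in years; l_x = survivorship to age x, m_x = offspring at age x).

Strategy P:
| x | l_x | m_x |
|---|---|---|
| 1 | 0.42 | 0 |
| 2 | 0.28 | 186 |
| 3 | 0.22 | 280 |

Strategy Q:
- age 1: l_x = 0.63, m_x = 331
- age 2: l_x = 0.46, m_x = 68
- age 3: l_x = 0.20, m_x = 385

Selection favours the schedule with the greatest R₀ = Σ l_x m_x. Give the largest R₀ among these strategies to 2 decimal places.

316.81

Strategy P: R₀ = 0.42×0 + 0.28×186 + 0.22×280 = 113.6800
Strategy Q: R₀ = 0.63×331 + 0.46×68 + 0.20×385 = 316.8100
Highest R₀: strategy Q with 316.8100.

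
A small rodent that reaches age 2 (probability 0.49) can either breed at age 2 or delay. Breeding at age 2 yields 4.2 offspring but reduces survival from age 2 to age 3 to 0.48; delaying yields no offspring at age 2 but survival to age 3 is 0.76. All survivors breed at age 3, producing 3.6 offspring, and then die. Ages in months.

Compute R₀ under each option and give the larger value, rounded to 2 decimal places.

2.90

breed at age 2: R₀ = 0.49 × (4.2 + 0.48 × 3.6) = 0.49 × 5.9280 = 2.9047
delay to age 3: R₀ = 0.49 × (0.76 × 3.6) = 0.49 × 2.7360 = 1.3406
Higher: breed at age 2 (2.9047).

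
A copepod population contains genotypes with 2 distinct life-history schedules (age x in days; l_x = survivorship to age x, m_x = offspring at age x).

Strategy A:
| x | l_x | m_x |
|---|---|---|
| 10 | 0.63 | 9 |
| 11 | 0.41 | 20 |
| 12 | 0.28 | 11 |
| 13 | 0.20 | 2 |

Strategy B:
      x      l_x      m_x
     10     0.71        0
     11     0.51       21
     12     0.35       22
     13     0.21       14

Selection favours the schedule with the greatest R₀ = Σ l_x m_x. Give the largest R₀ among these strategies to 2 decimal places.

21.35

Strategy A: R₀ = 0.63×9 + 0.41×20 + 0.28×11 + 0.20×2 = 17.3500
Strategy B: R₀ = 0.71×0 + 0.51×21 + 0.35×22 + 0.21×14 = 21.3500
Highest R₀: strategy B with 21.3500.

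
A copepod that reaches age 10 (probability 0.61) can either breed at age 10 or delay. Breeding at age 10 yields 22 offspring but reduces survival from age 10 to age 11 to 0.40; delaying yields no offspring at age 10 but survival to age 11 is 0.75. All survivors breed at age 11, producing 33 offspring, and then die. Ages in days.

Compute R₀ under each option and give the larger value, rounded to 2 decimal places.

21.47

breed at age 10: R₀ = 0.61 × (22 + 0.40 × 33) = 0.61 × 35.2000 = 21.4720
delay to age 11: R₀ = 0.61 × (0.75 × 33) = 0.61 × 24.7500 = 15.0975
Higher: breed at age 10 (21.4720).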